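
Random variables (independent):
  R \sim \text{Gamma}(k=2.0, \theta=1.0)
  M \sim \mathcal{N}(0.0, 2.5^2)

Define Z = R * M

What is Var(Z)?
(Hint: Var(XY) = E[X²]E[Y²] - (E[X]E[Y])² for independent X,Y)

Var(XY) = E[X²]E[Y²] - (E[X]E[Y])²
E[R] = 2, Var(R) = 2
E[M] = 0, Var(M) = 6.25
E[R²] = 2 + 2² = 6
E[M²] = 6.25 + 0² = 6.25
Var(Z) = 6*6.25 - (2*0)²
= 37.5 - 0 = 37.5

37.5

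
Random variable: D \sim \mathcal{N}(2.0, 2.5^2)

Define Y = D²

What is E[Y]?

Using E[X²] = Var(X) + (E[X])²:
E[D] = 2
Var(D) = 2.5^2 = 6.25
E[D²] = 6.25 + 2² = 6.25 + 4 = 10.25

10.25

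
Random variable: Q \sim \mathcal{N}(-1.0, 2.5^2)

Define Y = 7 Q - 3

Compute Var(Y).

For Y = aQ + b: Var(Y) = a² * Var(Q)
Var(Q) = 2.5^2 = 6.25
Var(Y) = 7² * 6.25 = 49 * 6.25 = 306.25

306.25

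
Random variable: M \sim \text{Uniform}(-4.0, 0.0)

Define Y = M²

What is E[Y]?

E[M²] = Var(M) + (E[M])² = 1.3333333 + 4 = 5.3333333

5.3333333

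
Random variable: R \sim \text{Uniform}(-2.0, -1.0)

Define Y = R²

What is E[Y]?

E[R²] = Var(R) + (E[R])² = 0.083333333 + 2.25 = 2.3333333

2.3333333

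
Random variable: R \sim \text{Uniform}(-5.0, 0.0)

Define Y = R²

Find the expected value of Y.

Using E[X²] = Var(X) + (E[X])²:
E[R] = -2.5
Var(R) = (0 + 5)^2/12 = 2.0833333
E[R²] = 2.0833333 + (-2.5)² = 2.0833333 + 6.25 = 8.3333333

8.3333333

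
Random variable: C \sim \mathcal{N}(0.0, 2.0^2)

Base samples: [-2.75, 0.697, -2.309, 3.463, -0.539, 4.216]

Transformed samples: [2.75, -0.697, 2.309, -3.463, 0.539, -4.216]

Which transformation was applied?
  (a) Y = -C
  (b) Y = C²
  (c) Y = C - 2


Checking option (a) Y = -C:
  C = -2.75 -> Y = 2.75 ✓
  C = 0.697 -> Y = -0.697 ✓
  C = -2.309 -> Y = 2.309 ✓
All samples match this transformation.

(a) -C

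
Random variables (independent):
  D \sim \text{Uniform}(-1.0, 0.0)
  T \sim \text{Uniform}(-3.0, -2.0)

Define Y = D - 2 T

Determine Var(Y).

For independent RVs: Var(aX + bY) = a²Var(X) + b²Var(Y)
Var(D) = 0.083333333
Var(T) = 0.083333333
Var(Y) = 1²*0.083333333 + (-2)²*0.083333333
= 1*0.083333333 + 4*0.083333333 = 0.41666667

0.41666667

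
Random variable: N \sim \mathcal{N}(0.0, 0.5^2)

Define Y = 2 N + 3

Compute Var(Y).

For Y = aN + b: Var(Y) = a² * Var(N)
Var(N) = 0.5^2 = 0.25
Var(Y) = 2² * 0.25 = 4 * 0.25 = 1

1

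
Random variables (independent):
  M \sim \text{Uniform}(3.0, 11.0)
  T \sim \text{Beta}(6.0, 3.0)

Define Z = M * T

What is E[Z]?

For independent RVs: E[XY] = E[X]*E[Y]
E[M] = 7
E[T] = 0.66666667
E[Z] = 7 * 0.66666667 = 4.6666667

4.6666667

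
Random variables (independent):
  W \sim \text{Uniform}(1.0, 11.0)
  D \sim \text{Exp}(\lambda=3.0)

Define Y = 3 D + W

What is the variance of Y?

For independent RVs: Var(aX + bY) = a²Var(X) + b²Var(Y)
Var(W) = 8.3333333
Var(D) = 0.11111111
Var(Y) = 1²*8.3333333 + 3²*0.11111111
= 1*8.3333333 + 9*0.11111111 = 9.3333333

9.3333333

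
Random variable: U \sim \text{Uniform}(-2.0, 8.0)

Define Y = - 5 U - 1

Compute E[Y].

For Y = -5U - 1:
E[Y] = -5 * E[U] - 1
E[U] = (-2 + 8)/2 = 3
E[Y] = -5 * 3 - 1 = -16

-16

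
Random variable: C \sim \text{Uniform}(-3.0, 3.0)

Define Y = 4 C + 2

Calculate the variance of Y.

For Y = aC + b: Var(Y) = a² * Var(C)
Var(C) = (3 + 3)^2/12 = 3
Var(Y) = 4² * 3 = 16 * 3 = 48

48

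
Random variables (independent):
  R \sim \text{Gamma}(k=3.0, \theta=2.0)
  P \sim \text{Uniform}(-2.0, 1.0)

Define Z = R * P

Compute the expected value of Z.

For independent RVs: E[XY] = E[X]*E[Y]
E[R] = 6
E[P] = -0.5
E[Z] = 6 * (-0.5) = -3

-3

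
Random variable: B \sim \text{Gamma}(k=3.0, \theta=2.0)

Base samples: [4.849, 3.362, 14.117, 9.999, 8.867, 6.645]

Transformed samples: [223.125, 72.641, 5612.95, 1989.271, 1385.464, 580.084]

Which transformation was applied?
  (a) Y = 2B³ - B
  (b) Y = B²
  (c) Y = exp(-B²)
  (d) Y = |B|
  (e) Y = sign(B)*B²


Checking option (a) Y = 2B³ - B:
  B = 4.849 -> Y = 223.125 ✓
  B = 3.362 -> Y = 72.641 ✓
  B = 14.117 -> Y = 5612.95 ✓
All samples match this transformation.

(a) 2B³ - B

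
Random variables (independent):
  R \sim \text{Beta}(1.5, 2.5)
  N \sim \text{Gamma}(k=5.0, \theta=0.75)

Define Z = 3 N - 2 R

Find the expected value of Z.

E[Z] = -2*E[R] + 3*E[N]
E[R] = 0.375
E[N] = 3.75
E[Z] = -2*0.375 + 3*3.75 = 10.5

10.5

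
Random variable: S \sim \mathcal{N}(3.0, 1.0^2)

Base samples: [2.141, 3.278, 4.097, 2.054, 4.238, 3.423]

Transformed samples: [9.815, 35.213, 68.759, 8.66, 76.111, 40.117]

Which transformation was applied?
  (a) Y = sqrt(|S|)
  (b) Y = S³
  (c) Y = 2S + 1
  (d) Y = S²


Checking option (b) Y = S³:
  S = 2.141 -> Y = 9.815 ✓
  S = 3.278 -> Y = 35.213 ✓
  S = 4.097 -> Y = 68.759 ✓
All samples match this transformation.

(b) S³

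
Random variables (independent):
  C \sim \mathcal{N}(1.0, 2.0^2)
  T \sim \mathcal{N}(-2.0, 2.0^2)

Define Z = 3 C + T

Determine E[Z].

E[Z] = 3*E[C] + 1*E[T]
E[C] = 1
E[T] = -2
E[Z] = 3*1 + 1*(-2) = 1

1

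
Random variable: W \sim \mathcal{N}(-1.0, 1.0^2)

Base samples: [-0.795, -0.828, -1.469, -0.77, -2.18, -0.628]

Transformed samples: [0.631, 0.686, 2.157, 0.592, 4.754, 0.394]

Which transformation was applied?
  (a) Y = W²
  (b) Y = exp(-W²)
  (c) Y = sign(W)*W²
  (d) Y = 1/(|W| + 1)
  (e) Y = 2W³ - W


Checking option (a) Y = W²:
  W = -0.795 -> Y = 0.631 ✓
  W = -0.828 -> Y = 0.686 ✓
  W = -1.469 -> Y = 2.157 ✓
All samples match this transformation.

(a) W²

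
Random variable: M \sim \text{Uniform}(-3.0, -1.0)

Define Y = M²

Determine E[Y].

Using E[X²] = Var(X) + (E[X])²:
E[M] = -2
Var(M) = (-1 + 3)^2/12 = 0.33333333
E[M²] = 0.33333333 + (-2)² = 0.33333333 + 4 = 4.3333333

4.3333333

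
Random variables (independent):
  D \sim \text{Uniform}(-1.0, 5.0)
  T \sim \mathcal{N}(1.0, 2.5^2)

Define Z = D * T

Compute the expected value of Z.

For independent RVs: E[XY] = E[X]*E[Y]
E[D] = 2
E[T] = 1
E[Z] = 2 * 1 = 2

2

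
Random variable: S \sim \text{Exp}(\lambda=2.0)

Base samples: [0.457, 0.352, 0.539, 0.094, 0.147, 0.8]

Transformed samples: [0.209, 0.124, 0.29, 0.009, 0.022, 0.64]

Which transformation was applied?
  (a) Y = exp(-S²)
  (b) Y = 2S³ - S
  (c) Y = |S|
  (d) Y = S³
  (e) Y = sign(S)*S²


Checking option (e) Y = sign(S)*S²:
  S = 0.457 -> Y = 0.209 ✓
  S = 0.352 -> Y = 0.124 ✓
  S = 0.539 -> Y = 0.29 ✓
All samples match this transformation.

(e) sign(S)*S²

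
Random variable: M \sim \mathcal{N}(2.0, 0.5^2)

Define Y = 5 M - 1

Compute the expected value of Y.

For Y = 5M - 1:
E[Y] = 5 * E[M] - 1
E[M] = 2.0 = 2
E[Y] = 5 * 2 - 1 = 9

9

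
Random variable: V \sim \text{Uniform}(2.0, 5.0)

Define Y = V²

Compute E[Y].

E[V²] = Var(V) + (E[V])² = 0.75 + 12.25 = 13

13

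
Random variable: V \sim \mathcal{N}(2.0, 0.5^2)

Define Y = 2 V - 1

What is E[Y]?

For Y = 2V - 1:
E[Y] = 2 * E[V] - 1
E[V] = 2.0 = 2
E[Y] = 2 * 2 - 1 = 3

3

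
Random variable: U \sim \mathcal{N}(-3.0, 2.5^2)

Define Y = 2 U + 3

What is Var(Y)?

For Y = aU + b: Var(Y) = a² * Var(U)
Var(U) = 2.5^2 = 6.25
Var(Y) = 2² * 6.25 = 4 * 6.25 = 25

25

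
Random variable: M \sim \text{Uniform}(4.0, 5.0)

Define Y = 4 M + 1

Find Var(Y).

For Y = aM + b: Var(Y) = a² * Var(M)
Var(M) = (5 - 4)^2/12 = 0.083333333
Var(Y) = 4² * 0.083333333 = 16 * 0.083333333 = 1.3333333

1.3333333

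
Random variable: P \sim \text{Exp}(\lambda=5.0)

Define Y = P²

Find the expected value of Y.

Using E[X²] = Var(X) + (E[X])²:
E[P] = 0.2
Var(P) = 1/5.0^2 = 0.04
E[P²] = 0.04 + 0.2² = 0.04 + 0.04 = 0.08

0.08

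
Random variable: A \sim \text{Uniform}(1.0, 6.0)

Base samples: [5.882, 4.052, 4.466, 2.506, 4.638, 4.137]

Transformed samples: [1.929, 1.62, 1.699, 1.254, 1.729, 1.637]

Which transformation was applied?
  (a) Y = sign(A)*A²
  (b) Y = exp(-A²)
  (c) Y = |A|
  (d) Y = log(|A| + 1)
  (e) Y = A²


Checking option (d) Y = log(|A| + 1):
  A = 5.882 -> Y = 1.929 ✓
  A = 4.052 -> Y = 1.62 ✓
  A = 4.466 -> Y = 1.699 ✓
All samples match this transformation.

(d) log(|A| + 1)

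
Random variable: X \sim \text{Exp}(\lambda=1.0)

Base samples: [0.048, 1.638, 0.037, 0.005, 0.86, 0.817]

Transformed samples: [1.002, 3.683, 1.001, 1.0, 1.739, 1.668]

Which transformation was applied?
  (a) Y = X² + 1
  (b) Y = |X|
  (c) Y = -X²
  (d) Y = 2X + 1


Checking option (a) Y = X² + 1:
  X = 0.048 -> Y = 1.002 ✓
  X = 1.638 -> Y = 3.683 ✓
  X = 0.037 -> Y = 1.001 ✓
All samples match this transformation.

(a) X² + 1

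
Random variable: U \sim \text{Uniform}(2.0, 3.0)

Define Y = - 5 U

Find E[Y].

For Y = -5U:
E[Y] = -5 * E[U]
E[U] = (2 + 3)/2 = 2.5
E[Y] = -5 * 2.5 = -12.5

-12.5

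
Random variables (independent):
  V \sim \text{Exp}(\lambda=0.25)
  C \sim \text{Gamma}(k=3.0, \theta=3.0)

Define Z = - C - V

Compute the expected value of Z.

E[Z] = -1*E[V] - 1*E[C]
E[V] = 4
E[C] = 9
E[Z] = -1*4 - 1*9 = -13

-13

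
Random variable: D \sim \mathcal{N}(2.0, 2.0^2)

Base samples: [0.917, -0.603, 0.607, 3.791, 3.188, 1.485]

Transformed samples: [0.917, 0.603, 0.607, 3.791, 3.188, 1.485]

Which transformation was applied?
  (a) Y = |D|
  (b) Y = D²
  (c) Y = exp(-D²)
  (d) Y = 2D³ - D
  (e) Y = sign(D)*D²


Checking option (a) Y = |D|:
  D = 0.917 -> Y = 0.917 ✓
  D = -0.603 -> Y = 0.603 ✓
  D = 0.607 -> Y = 0.607 ✓
All samples match this transformation.

(a) |D|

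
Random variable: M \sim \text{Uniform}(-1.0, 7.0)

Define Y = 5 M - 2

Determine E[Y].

For Y = 5M - 2:
E[Y] = 5 * E[M] - 2
E[M] = (-1 + 7)/2 = 3
E[Y] = 5 * 3 - 2 = 13

13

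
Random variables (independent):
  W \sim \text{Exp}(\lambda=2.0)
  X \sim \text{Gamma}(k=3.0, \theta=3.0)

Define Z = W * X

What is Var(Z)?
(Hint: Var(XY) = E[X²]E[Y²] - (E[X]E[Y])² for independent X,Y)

Var(XY) = E[X²]E[Y²] - (E[X]E[Y])²
E[W] = 0.5, Var(W) = 0.25
E[X] = 9, Var(X) = 27
E[W²] = 0.25 + 0.5² = 0.5
E[X²] = 27 + 9² = 108
Var(Z) = 0.5*108 - (0.5*9)²
= 54 - 20.25 = 33.75

33.75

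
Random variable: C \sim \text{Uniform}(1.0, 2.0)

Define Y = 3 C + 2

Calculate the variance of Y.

For Y = aC + b: Var(Y) = a² * Var(C)
Var(C) = (2 - 1)^2/12 = 0.083333333
Var(Y) = 3² * 0.083333333 = 9 * 0.083333333 = 0.75

0.75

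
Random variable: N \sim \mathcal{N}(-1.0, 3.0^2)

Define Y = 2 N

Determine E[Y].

For Y = 2N:
E[Y] = 2 * E[N]
E[N] = -1.0 = -1
E[Y] = 2 * (-1) = -2

-2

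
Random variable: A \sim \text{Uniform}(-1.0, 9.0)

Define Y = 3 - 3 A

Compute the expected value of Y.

For Y = -3A + 3:
E[Y] = -3 * E[A] + 3
E[A] = (-1 + 9)/2 = 4
E[Y] = -3 * 4 + 3 = -9

-9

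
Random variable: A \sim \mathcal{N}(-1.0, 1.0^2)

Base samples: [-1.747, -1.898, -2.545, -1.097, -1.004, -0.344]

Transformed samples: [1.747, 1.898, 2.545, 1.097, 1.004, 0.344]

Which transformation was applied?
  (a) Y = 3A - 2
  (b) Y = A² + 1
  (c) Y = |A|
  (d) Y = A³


Checking option (c) Y = |A|:
  A = -1.747 -> Y = 1.747 ✓
  A = -1.898 -> Y = 1.898 ✓
  A = -2.545 -> Y = 2.545 ✓
All samples match this transformation.

(c) |A|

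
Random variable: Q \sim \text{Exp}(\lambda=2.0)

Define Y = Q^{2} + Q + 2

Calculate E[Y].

E[Y] = 1*E[Q²] + 1*E[Q] + 2
E[Q] = 0.5
E[Q²] = Var(Q) + (E[Q])² = 0.25 + 0.25 = 0.5
E[Y] = 1*0.5 + 1*0.5 + 2 = 3

3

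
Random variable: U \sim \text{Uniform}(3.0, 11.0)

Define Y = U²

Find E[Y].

Using E[X²] = Var(X) + (E[X])²:
E[U] = 7
Var(U) = (11 - 3)^2/12 = 5.3333333
E[U²] = 5.3333333 + 7² = 5.3333333 + 49 = 54.333333

54.333333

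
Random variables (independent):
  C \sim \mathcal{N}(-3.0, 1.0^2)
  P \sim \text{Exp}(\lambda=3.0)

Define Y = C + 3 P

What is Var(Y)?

For independent RVs: Var(aX + bY) = a²Var(X) + b²Var(Y)
Var(C) = 1
Var(P) = 0.11111111
Var(Y) = 1²*1 + 3²*0.11111111
= 1*1 + 9*0.11111111 = 2

2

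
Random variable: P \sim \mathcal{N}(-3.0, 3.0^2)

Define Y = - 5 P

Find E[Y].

For Y = -5P:
E[Y] = -5 * E[P]
E[P] = -3.0 = -3
E[Y] = -5 * (-3) = 15

15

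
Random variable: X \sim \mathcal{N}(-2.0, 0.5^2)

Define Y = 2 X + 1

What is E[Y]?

For Y = 2X + 1:
E[Y] = 2 * E[X] + 1
E[X] = -2.0 = -2
E[Y] = 2 * (-2) + 1 = -3

-3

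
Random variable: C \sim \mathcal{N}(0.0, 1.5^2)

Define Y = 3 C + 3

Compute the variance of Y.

For Y = aC + b: Var(Y) = a² * Var(C)
Var(C) = 1.5^2 = 2.25
Var(Y) = 3² * 2.25 = 9 * 2.25 = 20.25

20.25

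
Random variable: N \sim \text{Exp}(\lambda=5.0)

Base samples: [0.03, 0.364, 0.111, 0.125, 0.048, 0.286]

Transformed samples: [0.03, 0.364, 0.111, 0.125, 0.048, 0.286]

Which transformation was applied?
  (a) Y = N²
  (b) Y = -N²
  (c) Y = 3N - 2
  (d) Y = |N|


Checking option (d) Y = |N|:
  N = 0.03 -> Y = 0.03 ✓
  N = 0.364 -> Y = 0.364 ✓
  N = 0.111 -> Y = 0.111 ✓
All samples match this transformation.

(d) |N|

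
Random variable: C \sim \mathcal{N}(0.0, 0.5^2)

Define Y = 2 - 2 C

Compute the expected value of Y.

For Y = -2C + 2:
E[Y] = -2 * E[C] + 2
E[C] = 0.0 = 0
E[Y] = -2 * 0 + 2 = 2

2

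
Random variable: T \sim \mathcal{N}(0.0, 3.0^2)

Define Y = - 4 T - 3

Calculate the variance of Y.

For Y = aT + b: Var(Y) = a² * Var(T)
Var(T) = 3.0^2 = 9
Var(Y) = (-4)² * 9 = 16 * 9 = 144

144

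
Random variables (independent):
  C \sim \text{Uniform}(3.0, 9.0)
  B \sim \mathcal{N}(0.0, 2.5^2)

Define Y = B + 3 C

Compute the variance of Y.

For independent RVs: Var(aX + bY) = a²Var(X) + b²Var(Y)
Var(C) = 3
Var(B) = 6.25
Var(Y) = 3²*3 + 1²*6.25
= 9*3 + 1*6.25 = 33.25

33.25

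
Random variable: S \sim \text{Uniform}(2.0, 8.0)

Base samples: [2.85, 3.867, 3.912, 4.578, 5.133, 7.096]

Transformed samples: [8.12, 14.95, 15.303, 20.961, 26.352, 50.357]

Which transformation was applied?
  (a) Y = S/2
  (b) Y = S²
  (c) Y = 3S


Checking option (b) Y = S²:
  S = 2.85 -> Y = 8.12 ✓
  S = 3.867 -> Y = 14.95 ✓
  S = 3.912 -> Y = 15.303 ✓
All samples match this transformation.

(b) S²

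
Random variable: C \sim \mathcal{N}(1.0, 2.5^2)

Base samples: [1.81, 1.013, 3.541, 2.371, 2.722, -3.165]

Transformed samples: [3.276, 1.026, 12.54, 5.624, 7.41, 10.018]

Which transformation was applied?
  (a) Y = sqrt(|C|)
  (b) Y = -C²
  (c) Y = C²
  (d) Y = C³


Checking option (c) Y = C²:
  C = 1.81 -> Y = 3.276 ✓
  C = 1.013 -> Y = 1.026 ✓
  C = 3.541 -> Y = 12.54 ✓
All samples match this transformation.

(c) C²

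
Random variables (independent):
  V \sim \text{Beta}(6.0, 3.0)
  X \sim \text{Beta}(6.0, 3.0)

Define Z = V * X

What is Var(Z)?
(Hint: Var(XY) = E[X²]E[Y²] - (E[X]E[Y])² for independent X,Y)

Var(XY) = E[X²]E[Y²] - (E[X]E[Y])²
E[V] = 0.66666667, Var(V) = 0.022222222
E[X] = 0.66666667, Var(X) = 0.022222222
E[V²] = 0.022222222 + 0.66666667² = 0.46666667
E[X²] = 0.022222222 + 0.66666667² = 0.46666667
Var(Z) = 0.46666667*0.46666667 - (0.66666667*0.66666667)²
= 0.21777778 - 0.19753086 = 0.020246914

0.020246914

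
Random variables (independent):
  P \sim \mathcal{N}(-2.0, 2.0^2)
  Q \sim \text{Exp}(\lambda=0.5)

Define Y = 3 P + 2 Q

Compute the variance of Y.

For independent RVs: Var(aX + bY) = a²Var(X) + b²Var(Y)
Var(P) = 4
Var(Q) = 4
Var(Y) = 3²*4 + 2²*4
= 9*4 + 4*4 = 52

52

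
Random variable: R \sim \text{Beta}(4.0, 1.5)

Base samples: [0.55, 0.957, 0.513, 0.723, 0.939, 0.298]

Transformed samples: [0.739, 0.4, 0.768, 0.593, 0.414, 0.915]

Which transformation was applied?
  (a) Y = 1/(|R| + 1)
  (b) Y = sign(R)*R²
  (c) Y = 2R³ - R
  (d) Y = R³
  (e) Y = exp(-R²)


Checking option (e) Y = exp(-R²):
  R = 0.55 -> Y = 0.739 ✓
  R = 0.957 -> Y = 0.4 ✓
  R = 0.513 -> Y = 0.768 ✓
All samples match this transformation.

(e) exp(-R²)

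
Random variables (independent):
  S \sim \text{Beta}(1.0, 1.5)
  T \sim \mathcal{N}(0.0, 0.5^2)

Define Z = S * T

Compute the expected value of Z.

For independent RVs: E[XY] = E[X]*E[Y]
E[S] = 0.4
E[T] = 0
E[Z] = 0.4 * 0 = 0

0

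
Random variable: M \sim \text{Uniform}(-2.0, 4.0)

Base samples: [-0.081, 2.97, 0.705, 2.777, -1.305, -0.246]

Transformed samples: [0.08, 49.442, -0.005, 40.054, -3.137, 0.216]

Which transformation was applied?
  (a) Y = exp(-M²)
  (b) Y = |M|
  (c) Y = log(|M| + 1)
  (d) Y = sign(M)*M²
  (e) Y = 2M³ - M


Checking option (e) Y = 2M³ - M:
  M = -0.081 -> Y = 0.08 ✓
  M = 2.97 -> Y = 49.442 ✓
  M = 0.705 -> Y = -0.005 ✓
All samples match this transformation.

(e) 2M³ - M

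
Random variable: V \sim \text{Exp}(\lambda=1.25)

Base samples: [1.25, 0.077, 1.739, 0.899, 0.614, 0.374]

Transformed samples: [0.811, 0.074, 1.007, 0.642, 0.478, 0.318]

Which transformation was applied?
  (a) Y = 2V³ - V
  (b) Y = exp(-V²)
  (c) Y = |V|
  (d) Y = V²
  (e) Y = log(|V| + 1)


Checking option (e) Y = log(|V| + 1):
  V = 1.25 -> Y = 0.811 ✓
  V = 0.077 -> Y = 0.074 ✓
  V = 1.739 -> Y = 1.007 ✓
All samples match this transformation.

(e) log(|V| + 1)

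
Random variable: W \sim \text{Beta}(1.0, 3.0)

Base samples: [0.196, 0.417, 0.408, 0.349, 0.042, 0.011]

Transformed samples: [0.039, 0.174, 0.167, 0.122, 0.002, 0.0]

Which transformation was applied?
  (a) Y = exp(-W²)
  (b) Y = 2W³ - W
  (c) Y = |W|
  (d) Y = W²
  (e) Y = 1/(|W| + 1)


Checking option (d) Y = W²:
  W = 0.196 -> Y = 0.039 ✓
  W = 0.417 -> Y = 0.174 ✓
  W = 0.408 -> Y = 0.167 ✓
All samples match this transformation.

(d) W²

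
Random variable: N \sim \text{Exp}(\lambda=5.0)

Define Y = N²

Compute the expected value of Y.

E[N²] = Var(N) + (E[N])² = 0.04 + 0.04 = 0.08

0.08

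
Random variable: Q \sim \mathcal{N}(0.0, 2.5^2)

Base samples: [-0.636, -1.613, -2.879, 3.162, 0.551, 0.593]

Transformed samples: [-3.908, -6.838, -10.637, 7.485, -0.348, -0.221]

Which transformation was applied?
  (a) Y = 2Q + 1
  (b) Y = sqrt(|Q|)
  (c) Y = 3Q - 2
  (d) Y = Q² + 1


Checking option (c) Y = 3Q - 2:
  Q = -0.636 -> Y = -3.908 ✓
  Q = -1.613 -> Y = -6.838 ✓
  Q = -2.879 -> Y = -10.637 ✓
All samples match this transformation.

(c) 3Q - 2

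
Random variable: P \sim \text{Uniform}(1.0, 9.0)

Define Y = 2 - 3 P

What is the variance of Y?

For Y = aP + b: Var(Y) = a² * Var(P)
Var(P) = (9 - 1)^2/12 = 5.3333333
Var(Y) = (-3)² * 5.3333333 = 9 * 5.3333333 = 48

48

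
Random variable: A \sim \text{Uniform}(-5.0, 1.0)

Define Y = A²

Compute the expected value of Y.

Using E[X²] = Var(X) + (E[X])²:
E[A] = -2
Var(A) = (1 + 5)^2/12 = 3
E[A²] = 3 + (-2)² = 3 + 4 = 7

7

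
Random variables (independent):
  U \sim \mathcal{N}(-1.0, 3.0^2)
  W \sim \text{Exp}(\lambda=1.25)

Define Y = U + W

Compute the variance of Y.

For independent RVs: Var(aX + bY) = a²Var(X) + b²Var(Y)
Var(U) = 9
Var(W) = 0.64
Var(Y) = 1²*9 + 1²*0.64
= 1*9 + 1*0.64 = 9.64

9.64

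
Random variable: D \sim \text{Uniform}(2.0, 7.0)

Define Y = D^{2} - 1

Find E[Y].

E[Y] = 1*E[D²] - 1
E[D] = 4.5
E[D²] = Var(D) + (E[D])² = 2.0833333 + 20.25 = 22.333333
E[Y] = 1*22.333333 - 1 = 21.333333

21.333333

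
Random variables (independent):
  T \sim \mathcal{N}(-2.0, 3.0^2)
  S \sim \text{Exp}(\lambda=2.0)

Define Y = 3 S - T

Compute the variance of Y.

For independent RVs: Var(aX + bY) = a²Var(X) + b²Var(Y)
Var(T) = 9
Var(S) = 0.25
Var(Y) = (-1)²*9 + 3²*0.25
= 1*9 + 9*0.25 = 11.25

11.25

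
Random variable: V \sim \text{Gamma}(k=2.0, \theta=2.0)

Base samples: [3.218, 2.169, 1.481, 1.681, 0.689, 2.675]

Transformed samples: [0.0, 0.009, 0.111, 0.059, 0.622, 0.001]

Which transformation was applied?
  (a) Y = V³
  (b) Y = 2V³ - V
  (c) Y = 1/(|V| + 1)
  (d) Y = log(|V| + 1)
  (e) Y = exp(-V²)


Checking option (e) Y = exp(-V²):
  V = 3.218 -> Y = 0.0 ✓
  V = 2.169 -> Y = 0.009 ✓
  V = 1.481 -> Y = 0.111 ✓
All samples match this transformation.

(e) exp(-V²)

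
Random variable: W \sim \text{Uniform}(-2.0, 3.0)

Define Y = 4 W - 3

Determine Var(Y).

For Y = aW + b: Var(Y) = a² * Var(W)
Var(W) = (3 + 2)^2/12 = 2.0833333
Var(Y) = 4² * 2.0833333 = 16 * 2.0833333 = 33.333333

33.333333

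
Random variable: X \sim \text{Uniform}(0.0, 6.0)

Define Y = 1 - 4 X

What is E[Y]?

For Y = -4X + 1:
E[Y] = -4 * E[X] + 1
E[X] = (0 + 6)/2 = 3
E[Y] = -4 * 3 + 1 = -11

-11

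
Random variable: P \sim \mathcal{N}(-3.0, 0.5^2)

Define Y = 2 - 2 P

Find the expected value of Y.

For Y = -2P + 2:
E[Y] = -2 * E[P] + 2
E[P] = -3.0 = -3
E[Y] = -2 * (-3) + 2 = 8

8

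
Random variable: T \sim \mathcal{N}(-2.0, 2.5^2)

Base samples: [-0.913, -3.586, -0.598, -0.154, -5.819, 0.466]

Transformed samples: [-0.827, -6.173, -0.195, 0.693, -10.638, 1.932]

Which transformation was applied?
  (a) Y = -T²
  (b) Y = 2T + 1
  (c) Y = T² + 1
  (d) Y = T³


Checking option (b) Y = 2T + 1:
  T = -0.913 -> Y = -0.827 ✓
  T = -3.586 -> Y = -6.173 ✓
  T = -0.598 -> Y = -0.195 ✓
All samples match this transformation.

(b) 2T + 1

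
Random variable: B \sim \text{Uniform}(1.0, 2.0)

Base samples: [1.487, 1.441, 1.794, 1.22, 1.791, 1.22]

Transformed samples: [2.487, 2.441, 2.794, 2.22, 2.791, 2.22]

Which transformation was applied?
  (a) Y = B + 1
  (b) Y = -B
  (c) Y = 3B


Checking option (a) Y = B + 1:
  B = 1.487 -> Y = 2.487 ✓
  B = 1.441 -> Y = 2.441 ✓
  B = 1.794 -> Y = 2.794 ✓
All samples match this transformation.

(a) B + 1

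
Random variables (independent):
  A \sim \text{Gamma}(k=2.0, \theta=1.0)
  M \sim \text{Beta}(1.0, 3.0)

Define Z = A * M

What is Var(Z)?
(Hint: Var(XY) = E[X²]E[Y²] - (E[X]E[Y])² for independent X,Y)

Var(XY) = E[X²]E[Y²] - (E[X]E[Y])²
E[A] = 2, Var(A) = 2
E[M] = 0.25, Var(M) = 0.0375
E[A²] = 2 + 2² = 6
E[M²] = 0.0375 + 0.25² = 0.1
Var(Z) = 6*0.1 - (2*0.25)²
= 0.6 - 0.25 = 0.35

0.35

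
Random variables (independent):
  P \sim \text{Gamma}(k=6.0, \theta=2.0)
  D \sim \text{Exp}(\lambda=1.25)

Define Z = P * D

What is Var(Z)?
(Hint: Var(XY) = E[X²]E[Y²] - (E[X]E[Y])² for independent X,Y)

Var(XY) = E[X²]E[Y²] - (E[X]E[Y])²
E[P] = 12, Var(P) = 24
E[D] = 0.8, Var(D) = 0.64
E[P²] = 24 + 12² = 168
E[D²] = 0.64 + 0.8² = 1.28
Var(Z) = 168*1.28 - (12*0.8)²
= 215.04 - 92.16 = 122.88

122.88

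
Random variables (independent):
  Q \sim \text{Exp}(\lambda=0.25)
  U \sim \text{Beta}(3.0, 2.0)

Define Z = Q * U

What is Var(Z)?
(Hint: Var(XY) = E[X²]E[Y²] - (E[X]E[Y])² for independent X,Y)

Var(XY) = E[X²]E[Y²] - (E[X]E[Y])²
E[Q] = 4, Var(Q) = 16
E[U] = 0.6, Var(U) = 0.04
E[Q²] = 16 + 4² = 32
E[U²] = 0.04 + 0.6² = 0.4
Var(Z) = 32*0.4 - (4*0.6)²
= 12.8 - 5.76 = 7.04

7.04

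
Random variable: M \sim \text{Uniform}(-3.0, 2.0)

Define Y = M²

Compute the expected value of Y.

E[M²] = Var(M) + (E[M])² = 2.0833333 + 0.25 = 2.3333333

2.3333333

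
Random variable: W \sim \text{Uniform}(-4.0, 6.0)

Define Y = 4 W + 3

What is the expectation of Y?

For Y = 4W + 3:
E[Y] = 4 * E[W] + 3
E[W] = (-4 + 6)/2 = 1
E[Y] = 4 * 1 + 3 = 7

7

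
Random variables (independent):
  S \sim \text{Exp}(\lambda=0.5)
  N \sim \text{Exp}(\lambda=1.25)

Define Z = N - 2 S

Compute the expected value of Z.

E[Z] = -2*E[S] + 1*E[N]
E[S] = 2
E[N] = 0.8
E[Z] = -2*2 + 1*0.8 = -3.2

-3.2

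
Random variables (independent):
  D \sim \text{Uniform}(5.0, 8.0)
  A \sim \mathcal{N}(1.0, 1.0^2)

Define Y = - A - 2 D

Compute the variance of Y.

For independent RVs: Var(aX + bY) = a²Var(X) + b²Var(Y)
Var(D) = 0.75
Var(A) = 1
Var(Y) = (-2)²*0.75 + (-1)²*1
= 4*0.75 + 1*1 = 4

4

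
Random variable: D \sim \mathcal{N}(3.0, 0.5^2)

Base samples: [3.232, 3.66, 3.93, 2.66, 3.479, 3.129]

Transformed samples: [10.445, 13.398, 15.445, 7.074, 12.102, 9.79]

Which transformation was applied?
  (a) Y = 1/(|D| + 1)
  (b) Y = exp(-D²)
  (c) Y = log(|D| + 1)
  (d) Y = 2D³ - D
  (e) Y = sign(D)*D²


Checking option (e) Y = sign(D)*D²:
  D = 3.232 -> Y = 10.445 ✓
  D = 3.66 -> Y = 13.398 ✓
  D = 3.93 -> Y = 15.445 ✓
All samples match this transformation.

(e) sign(D)*D²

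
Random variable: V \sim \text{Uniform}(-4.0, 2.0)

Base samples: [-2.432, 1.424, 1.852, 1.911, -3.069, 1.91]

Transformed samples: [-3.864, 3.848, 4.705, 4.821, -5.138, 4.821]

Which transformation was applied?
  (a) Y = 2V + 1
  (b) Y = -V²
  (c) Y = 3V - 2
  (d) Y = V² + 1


Checking option (a) Y = 2V + 1:
  V = -2.432 -> Y = -3.864 ✓
  V = 1.424 -> Y = 3.848 ✓
  V = 1.852 -> Y = 4.705 ✓
All samples match this transformation.

(a) 2V + 1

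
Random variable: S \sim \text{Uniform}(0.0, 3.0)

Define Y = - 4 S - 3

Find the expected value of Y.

For Y = -4S - 3:
E[Y] = -4 * E[S] - 3
E[S] = (0 + 3)/2 = 1.5
E[Y] = -4 * 1.5 - 3 = -9

-9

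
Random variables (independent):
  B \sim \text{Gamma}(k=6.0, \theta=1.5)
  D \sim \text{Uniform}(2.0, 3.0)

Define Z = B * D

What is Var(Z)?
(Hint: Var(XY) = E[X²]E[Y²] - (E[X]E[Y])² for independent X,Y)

Var(XY) = E[X²]E[Y²] - (E[X]E[Y])²
E[B] = 9, Var(B) = 13.5
E[D] = 2.5, Var(D) = 0.083333333
E[B²] = 13.5 + 9² = 94.5
E[D²] = 0.083333333 + 2.5² = 6.3333333
Var(Z) = 94.5*6.3333333 - (9*2.5)²
= 598.5 - 506.25 = 92.25

92.25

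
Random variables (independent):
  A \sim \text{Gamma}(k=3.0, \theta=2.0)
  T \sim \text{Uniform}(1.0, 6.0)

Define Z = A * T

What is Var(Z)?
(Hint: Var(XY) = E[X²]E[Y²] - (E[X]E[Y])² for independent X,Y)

Var(XY) = E[X²]E[Y²] - (E[X]E[Y])²
E[A] = 6, Var(A) = 12
E[T] = 3.5, Var(T) = 2.0833333
E[A²] = 12 + 6² = 48
E[T²] = 2.0833333 + 3.5² = 14.333333
Var(Z) = 48*14.333333 - (6*3.5)²
= 688 - 441 = 247

247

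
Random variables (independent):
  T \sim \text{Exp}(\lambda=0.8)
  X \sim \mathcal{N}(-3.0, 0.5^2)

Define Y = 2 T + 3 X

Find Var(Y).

For independent RVs: Var(aX + bY) = a²Var(X) + b²Var(Y)
Var(T) = 1.5625
Var(X) = 0.25
Var(Y) = 2²*1.5625 + 3²*0.25
= 4*1.5625 + 9*0.25 = 8.5

8.5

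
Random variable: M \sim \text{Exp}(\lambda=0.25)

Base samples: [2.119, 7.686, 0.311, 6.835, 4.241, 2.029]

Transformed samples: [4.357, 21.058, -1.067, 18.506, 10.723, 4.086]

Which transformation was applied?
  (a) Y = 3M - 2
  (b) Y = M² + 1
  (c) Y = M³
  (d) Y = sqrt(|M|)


Checking option (a) Y = 3M - 2:
  M = 2.119 -> Y = 4.357 ✓
  M = 7.686 -> Y = 21.058 ✓
  M = 0.311 -> Y = -1.067 ✓
All samples match this transformation.

(a) 3M - 2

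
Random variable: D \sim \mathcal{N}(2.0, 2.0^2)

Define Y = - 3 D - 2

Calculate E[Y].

For Y = -3D - 2:
E[Y] = -3 * E[D] - 2
E[D] = 2.0 = 2
E[Y] = -3 * 2 - 2 = -8

-8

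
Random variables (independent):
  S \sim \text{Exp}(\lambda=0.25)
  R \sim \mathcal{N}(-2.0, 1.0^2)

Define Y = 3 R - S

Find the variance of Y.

For independent RVs: Var(aX + bY) = a²Var(X) + b²Var(Y)
Var(S) = 16
Var(R) = 1
Var(Y) = (-1)²*16 + 3²*1
= 1*16 + 9*1 = 25

25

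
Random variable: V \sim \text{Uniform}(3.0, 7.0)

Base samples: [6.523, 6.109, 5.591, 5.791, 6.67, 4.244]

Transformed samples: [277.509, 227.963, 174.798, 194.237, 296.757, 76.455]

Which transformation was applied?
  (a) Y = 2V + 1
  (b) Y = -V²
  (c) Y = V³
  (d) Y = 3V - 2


Checking option (c) Y = V³:
  V = 6.523 -> Y = 277.509 ✓
  V = 6.109 -> Y = 227.963 ✓
  V = 5.591 -> Y = 174.798 ✓
All samples match this transformation.

(c) V³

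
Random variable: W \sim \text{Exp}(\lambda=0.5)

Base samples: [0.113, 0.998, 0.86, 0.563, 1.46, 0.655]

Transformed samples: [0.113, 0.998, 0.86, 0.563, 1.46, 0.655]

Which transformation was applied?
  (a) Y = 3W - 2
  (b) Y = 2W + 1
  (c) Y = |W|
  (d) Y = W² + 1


Checking option (c) Y = |W|:
  W = 0.113 -> Y = 0.113 ✓
  W = 0.998 -> Y = 0.998 ✓
  W = 0.86 -> Y = 0.86 ✓
All samples match this transformation.

(c) |W|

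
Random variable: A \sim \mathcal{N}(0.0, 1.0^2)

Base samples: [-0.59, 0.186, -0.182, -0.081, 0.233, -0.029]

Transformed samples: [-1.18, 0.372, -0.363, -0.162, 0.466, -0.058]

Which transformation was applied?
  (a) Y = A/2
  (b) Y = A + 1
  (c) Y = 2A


Checking option (c) Y = 2A:
  A = -0.59 -> Y = -1.18 ✓
  A = 0.186 -> Y = 0.372 ✓
  A = -0.182 -> Y = -0.363 ✓
All samples match this transformation.

(c) 2A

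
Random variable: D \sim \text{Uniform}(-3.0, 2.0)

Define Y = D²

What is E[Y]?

Using E[X²] = Var(X) + (E[X])²:
E[D] = -0.5
Var(D) = (2 + 3)^2/12 = 2.0833333
E[D²] = 2.0833333 + (-0.5)² = 2.0833333 + 0.25 = 2.3333333

2.3333333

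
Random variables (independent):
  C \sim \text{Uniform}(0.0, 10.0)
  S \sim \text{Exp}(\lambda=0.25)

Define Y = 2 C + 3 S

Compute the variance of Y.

For independent RVs: Var(aX + bY) = a²Var(X) + b²Var(Y)
Var(C) = 8.3333333
Var(S) = 16
Var(Y) = 2²*8.3333333 + 3²*16
= 4*8.3333333 + 9*16 = 177.33333

177.33333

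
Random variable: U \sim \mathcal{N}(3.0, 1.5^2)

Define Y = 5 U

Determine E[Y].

For Y = 5U:
E[Y] = 5 * E[U]
E[U] = 3.0 = 3
E[Y] = 5 * 3 = 15

15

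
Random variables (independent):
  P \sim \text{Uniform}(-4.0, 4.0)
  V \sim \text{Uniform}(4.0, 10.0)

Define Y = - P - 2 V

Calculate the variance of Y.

For independent RVs: Var(aX + bY) = a²Var(X) + b²Var(Y)
Var(P) = 5.3333333
Var(V) = 3
Var(Y) = (-1)²*5.3333333 + (-2)²*3
= 1*5.3333333 + 4*3 = 17.333333

17.333333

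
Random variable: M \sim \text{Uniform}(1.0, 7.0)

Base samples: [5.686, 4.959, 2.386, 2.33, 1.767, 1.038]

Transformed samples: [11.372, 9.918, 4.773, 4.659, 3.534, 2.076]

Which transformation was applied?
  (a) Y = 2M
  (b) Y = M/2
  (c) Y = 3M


Checking option (a) Y = 2M:
  M = 5.686 -> Y = 11.372 ✓
  M = 4.959 -> Y = 9.918 ✓
  M = 2.386 -> Y = 4.773 ✓
All samples match this transformation.

(a) 2M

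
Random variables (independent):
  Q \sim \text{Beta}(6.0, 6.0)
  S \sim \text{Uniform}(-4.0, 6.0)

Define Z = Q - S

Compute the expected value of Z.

E[Z] = 1*E[Q] - 1*E[S]
E[Q] = 0.5
E[S] = 1
E[Z] = 1*0.5 - 1*1 = -0.5

-0.5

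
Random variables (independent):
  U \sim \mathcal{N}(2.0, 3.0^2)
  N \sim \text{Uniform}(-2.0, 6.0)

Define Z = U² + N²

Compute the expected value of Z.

E[Z] = E[U²] + E[N²]
E[U²] = Var(U) + E[U]² = 9 + 4 = 13
E[N²] = Var(N) + E[N]² = 5.3333333 + 4 = 9.3333333
E[Z] = 13 + 9.3333333 = 22.333333

22.333333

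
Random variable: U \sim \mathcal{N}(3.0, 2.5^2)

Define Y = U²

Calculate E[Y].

E[U²] = Var(U) + (E[U])² = 6.25 + 9 = 15.25

15.25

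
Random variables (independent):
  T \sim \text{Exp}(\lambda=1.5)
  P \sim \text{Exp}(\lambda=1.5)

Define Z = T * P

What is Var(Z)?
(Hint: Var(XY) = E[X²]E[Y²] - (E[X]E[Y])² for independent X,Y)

Var(XY) = E[X²]E[Y²] - (E[X]E[Y])²
E[T] = 0.66666667, Var(T) = 0.44444444
E[P] = 0.66666667, Var(P) = 0.44444444
E[T²] = 0.44444444 + 0.66666667² = 0.88888889
E[P²] = 0.44444444 + 0.66666667² = 0.88888889
Var(Z) = 0.88888889*0.88888889 - (0.66666667*0.66666667)²
= 0.79012346 - 0.19753086 = 0.59259259

0.59259259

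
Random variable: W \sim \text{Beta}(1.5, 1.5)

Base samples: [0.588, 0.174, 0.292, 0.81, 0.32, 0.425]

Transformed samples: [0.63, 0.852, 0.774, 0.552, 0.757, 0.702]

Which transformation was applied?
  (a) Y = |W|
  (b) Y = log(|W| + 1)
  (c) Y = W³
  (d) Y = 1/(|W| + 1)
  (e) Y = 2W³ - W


Checking option (d) Y = 1/(|W| + 1):
  W = 0.588 -> Y = 0.63 ✓
  W = 0.174 -> Y = 0.852 ✓
  W = 0.292 -> Y = 0.774 ✓
All samples match this transformation.

(d) 1/(|W| + 1)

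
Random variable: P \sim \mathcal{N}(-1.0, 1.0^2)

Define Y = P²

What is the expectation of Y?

Using E[X²] = Var(X) + (E[X])²:
E[P] = -1
Var(P) = 1.0^2 = 1
E[P²] = 1 + (-1)² = 1 + 1 = 2

2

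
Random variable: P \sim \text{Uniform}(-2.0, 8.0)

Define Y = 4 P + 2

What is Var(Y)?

For Y = aP + b: Var(Y) = a² * Var(P)
Var(P) = (8 + 2)^2/12 = 8.3333333
Var(Y) = 4² * 8.3333333 = 16 * 8.3333333 = 133.33333

133.33333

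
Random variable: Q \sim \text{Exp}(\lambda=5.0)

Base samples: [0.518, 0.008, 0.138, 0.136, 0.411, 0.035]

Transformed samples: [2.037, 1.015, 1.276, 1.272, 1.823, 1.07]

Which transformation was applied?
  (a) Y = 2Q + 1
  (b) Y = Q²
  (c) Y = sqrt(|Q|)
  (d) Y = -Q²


Checking option (a) Y = 2Q + 1:
  Q = 0.518 -> Y = 2.037 ✓
  Q = 0.008 -> Y = 1.015 ✓
  Q = 0.138 -> Y = 1.276 ✓
All samples match this transformation.

(a) 2Q + 1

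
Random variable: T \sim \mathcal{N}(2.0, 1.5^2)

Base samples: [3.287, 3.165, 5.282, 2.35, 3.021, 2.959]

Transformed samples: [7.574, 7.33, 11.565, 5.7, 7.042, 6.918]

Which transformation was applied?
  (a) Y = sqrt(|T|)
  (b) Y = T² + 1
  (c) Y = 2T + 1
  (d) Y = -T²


Checking option (c) Y = 2T + 1:
  T = 3.287 -> Y = 7.574 ✓
  T = 3.165 -> Y = 7.33 ✓
  T = 5.282 -> Y = 11.565 ✓
All samples match this transformation.

(c) 2T + 1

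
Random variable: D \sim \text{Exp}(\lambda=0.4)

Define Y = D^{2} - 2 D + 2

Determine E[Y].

E[Y] = 1*E[D²] - 2*E[D] + 2
E[D] = 2.5
E[D²] = Var(D) + (E[D])² = 6.25 + 6.25 = 12.5
E[Y] = 1*12.5 - 2*2.5 + 2 = 9.5

9.5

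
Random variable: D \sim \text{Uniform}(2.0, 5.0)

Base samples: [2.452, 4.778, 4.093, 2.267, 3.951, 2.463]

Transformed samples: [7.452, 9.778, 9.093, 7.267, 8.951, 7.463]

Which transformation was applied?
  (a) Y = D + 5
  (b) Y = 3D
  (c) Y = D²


Checking option (a) Y = D + 5:
  D = 2.452 -> Y = 7.452 ✓
  D = 4.778 -> Y = 9.778 ✓
  D = 4.093 -> Y = 9.093 ✓
All samples match this transformation.

(a) D + 5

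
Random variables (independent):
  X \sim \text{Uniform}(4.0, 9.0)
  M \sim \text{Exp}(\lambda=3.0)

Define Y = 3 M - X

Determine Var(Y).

For independent RVs: Var(aX + bY) = a²Var(X) + b²Var(Y)
Var(X) = 2.0833333
Var(M) = 0.11111111
Var(Y) = (-1)²*2.0833333 + 3²*0.11111111
= 1*2.0833333 + 9*0.11111111 = 3.0833333

3.0833333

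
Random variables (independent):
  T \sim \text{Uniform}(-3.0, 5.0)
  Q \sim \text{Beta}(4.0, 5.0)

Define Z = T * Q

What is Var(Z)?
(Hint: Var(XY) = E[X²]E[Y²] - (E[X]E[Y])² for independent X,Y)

Var(XY) = E[X²]E[Y²] - (E[X]E[Y])²
E[T] = 1, Var(T) = 5.3333333
E[Q] = 0.44444444, Var(Q) = 0.024691358
E[T²] = 5.3333333 + 1² = 6.3333333
E[Q²] = 0.024691358 + 0.44444444² = 0.22222222
Var(Z) = 6.3333333*0.22222222 - (1*0.44444444)²
= 1.4074074 - 0.19753086 = 1.2098765

1.2098765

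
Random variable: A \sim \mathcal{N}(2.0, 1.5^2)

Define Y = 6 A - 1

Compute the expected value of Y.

For Y = 6A - 1:
E[Y] = 6 * E[A] - 1
E[A] = 2.0 = 2
E[Y] = 6 * 2 - 1 = 11

11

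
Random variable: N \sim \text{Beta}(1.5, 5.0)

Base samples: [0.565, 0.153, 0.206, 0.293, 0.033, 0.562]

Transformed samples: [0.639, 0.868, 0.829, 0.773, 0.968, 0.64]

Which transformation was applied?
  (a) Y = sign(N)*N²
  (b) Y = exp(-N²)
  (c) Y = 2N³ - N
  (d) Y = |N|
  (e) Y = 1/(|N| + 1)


Checking option (e) Y = 1/(|N| + 1):
  N = 0.565 -> Y = 0.639 ✓
  N = 0.153 -> Y = 0.868 ✓
  N = 0.206 -> Y = 0.829 ✓
All samples match this transformation.

(e) 1/(|N| + 1)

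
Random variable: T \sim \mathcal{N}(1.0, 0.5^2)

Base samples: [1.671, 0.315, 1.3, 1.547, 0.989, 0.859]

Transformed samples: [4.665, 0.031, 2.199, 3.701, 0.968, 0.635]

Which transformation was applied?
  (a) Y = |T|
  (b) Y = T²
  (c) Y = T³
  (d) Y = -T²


Checking option (c) Y = T³:
  T = 1.671 -> Y = 4.665 ✓
  T = 0.315 -> Y = 0.031 ✓
  T = 1.3 -> Y = 2.199 ✓
All samples match this transformation.

(c) T³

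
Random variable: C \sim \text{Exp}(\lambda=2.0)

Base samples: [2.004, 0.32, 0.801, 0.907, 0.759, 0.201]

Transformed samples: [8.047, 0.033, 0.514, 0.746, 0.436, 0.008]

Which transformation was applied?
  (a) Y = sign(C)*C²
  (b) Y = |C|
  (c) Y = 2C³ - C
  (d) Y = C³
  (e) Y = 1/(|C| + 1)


Checking option (d) Y = C³:
  C = 2.004 -> Y = 8.047 ✓
  C = 0.32 -> Y = 0.033 ✓
  C = 0.801 -> Y = 0.514 ✓
All samples match this transformation.

(d) C³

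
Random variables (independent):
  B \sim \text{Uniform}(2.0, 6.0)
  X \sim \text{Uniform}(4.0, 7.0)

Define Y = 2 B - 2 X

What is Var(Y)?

For independent RVs: Var(aX + bY) = a²Var(X) + b²Var(Y)
Var(B) = 1.3333333
Var(X) = 0.75
Var(Y) = 2²*1.3333333 + (-2)²*0.75
= 4*1.3333333 + 4*0.75 = 8.3333333

8.3333333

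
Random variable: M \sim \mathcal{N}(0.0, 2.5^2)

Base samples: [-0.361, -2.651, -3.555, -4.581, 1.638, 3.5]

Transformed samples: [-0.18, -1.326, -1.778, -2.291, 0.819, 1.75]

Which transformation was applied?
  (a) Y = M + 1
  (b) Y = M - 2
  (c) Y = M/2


Checking option (c) Y = M/2:
  M = -0.361 -> Y = -0.18 ✓
  M = -2.651 -> Y = -1.326 ✓
  M = -3.555 -> Y = -1.778 ✓
All samples match this transformation.

(c) M/2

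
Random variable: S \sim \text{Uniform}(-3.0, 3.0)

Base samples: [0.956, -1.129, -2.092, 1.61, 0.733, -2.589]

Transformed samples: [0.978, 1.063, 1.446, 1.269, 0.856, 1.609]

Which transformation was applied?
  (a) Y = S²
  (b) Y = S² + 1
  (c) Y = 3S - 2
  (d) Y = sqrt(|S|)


Checking option (d) Y = sqrt(|S|):
  S = 0.956 -> Y = 0.978 ✓
  S = -1.129 -> Y = 1.063 ✓
  S = -2.092 -> Y = 1.446 ✓
All samples match this transformation.

(d) sqrt(|S|)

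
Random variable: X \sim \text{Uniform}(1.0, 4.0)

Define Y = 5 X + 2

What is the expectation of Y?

For Y = 5X + 2:
E[Y] = 5 * E[X] + 2
E[X] = (1 + 4)/2 = 2.5
E[Y] = 5 * 2.5 + 2 = 14.5

14.5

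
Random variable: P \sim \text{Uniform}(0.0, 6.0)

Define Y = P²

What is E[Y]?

E[P²] = Var(P) + (E[P])² = 3 + 9 = 12

12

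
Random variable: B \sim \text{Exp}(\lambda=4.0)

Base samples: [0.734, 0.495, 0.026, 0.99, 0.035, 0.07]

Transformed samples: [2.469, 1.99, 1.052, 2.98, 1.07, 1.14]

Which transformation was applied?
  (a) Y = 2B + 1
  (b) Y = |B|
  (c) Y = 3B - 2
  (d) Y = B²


Checking option (a) Y = 2B + 1:
  B = 0.734 -> Y = 2.469 ✓
  B = 0.495 -> Y = 1.99 ✓
  B = 0.026 -> Y = 1.052 ✓
All samples match this transformation.

(a) 2B + 1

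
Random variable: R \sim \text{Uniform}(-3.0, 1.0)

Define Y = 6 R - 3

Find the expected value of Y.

For Y = 6R - 3:
E[Y] = 6 * E[R] - 3
E[R] = (-3 + 1)/2 = -1
E[Y] = 6 * (-1) - 3 = -9

-9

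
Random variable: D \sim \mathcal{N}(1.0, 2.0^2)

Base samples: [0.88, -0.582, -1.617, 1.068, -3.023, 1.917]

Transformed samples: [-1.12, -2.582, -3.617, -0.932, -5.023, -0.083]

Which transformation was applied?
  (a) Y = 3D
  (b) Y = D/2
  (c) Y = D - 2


Checking option (c) Y = D - 2:
  D = 0.88 -> Y = -1.12 ✓
  D = -0.582 -> Y = -2.582 ✓
  D = -1.617 -> Y = -3.617 ✓
All samples match this transformation.

(c) D - 2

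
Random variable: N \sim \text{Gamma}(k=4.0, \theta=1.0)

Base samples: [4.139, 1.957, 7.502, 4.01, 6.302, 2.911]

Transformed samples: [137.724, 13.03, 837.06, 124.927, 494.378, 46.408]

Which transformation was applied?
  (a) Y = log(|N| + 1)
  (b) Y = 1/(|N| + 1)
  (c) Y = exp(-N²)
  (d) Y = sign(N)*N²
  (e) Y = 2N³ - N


Checking option (e) Y = 2N³ - N:
  N = 4.139 -> Y = 137.724 ✓
  N = 1.957 -> Y = 13.03 ✓
  N = 7.502 -> Y = 837.06 ✓
All samples match this transformation.

(e) 2N³ - N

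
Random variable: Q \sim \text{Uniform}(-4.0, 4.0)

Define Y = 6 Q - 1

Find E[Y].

For Y = 6Q - 1:
E[Y] = 6 * E[Q] - 1
E[Q] = (-4 + 4)/2 = 0
E[Y] = 6 * 0 - 1 = -1

-1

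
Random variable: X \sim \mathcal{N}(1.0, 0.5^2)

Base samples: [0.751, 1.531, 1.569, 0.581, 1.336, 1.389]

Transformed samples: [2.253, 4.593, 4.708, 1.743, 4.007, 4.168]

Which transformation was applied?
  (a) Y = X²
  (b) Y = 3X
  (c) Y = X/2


Checking option (b) Y = 3X:
  X = 0.751 -> Y = 2.253 ✓
  X = 1.531 -> Y = 4.593 ✓
  X = 1.569 -> Y = 4.708 ✓
All samples match this transformation.

(b) 3X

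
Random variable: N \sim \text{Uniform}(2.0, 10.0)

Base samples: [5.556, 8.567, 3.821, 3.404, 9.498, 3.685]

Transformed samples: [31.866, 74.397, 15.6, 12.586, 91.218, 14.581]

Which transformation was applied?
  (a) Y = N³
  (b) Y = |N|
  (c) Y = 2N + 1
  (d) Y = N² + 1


Checking option (d) Y = N² + 1:
  N = 5.556 -> Y = 31.866 ✓
  N = 8.567 -> Y = 74.397 ✓
  N = 3.821 -> Y = 15.6 ✓
All samples match this transformation.

(d) N² + 1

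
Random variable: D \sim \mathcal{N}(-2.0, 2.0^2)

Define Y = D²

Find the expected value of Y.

Using E[X²] = Var(X) + (E[X])²:
E[D] = -2
Var(D) = 2.0^2 = 4
E[D²] = 4 + (-2)² = 4 + 4 = 8

8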